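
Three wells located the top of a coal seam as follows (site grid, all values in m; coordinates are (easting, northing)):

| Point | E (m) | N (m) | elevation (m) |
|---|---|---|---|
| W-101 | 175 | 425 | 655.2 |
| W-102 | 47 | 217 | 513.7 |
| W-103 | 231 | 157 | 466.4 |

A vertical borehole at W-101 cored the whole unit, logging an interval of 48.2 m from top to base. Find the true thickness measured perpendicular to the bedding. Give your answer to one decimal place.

Let the plane be z = a·E + b·N + c.
W-102−W-101: −128a − 208b = −141.5;  W-103−W-101: 56a − 268b = −188.8.
Solving gives a = −0.02934, b = 0.69835.
|∇z| = √(a²+b²) = 0.69896, so dip δ = arctan(0.69896) = 34.95°.
True thickness = vertical thickness × cos δ = 48.2 × cos 34.95° = 39.5 m.

39.5 m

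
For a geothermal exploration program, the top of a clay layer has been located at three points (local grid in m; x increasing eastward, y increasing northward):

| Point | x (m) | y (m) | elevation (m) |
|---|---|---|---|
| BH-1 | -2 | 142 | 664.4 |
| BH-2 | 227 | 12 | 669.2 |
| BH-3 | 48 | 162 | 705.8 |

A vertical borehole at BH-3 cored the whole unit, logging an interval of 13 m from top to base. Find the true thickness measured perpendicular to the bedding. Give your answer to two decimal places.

Let the plane be z = a·x + b·y + c.
BH-2−BH-1: 229a − 130b = 4.8;  BH-3−BH-1: 50a + 20b = 41.4.
Solving gives a = 0.49440, b = 0.83399.
|∇z| = √(a²+b²) = 0.96952, so dip δ = arctan(0.96952) = 44.11°.
True thickness = vertical thickness × cos δ = 13 × cos 44.11° = 9.33 m.

9.33 m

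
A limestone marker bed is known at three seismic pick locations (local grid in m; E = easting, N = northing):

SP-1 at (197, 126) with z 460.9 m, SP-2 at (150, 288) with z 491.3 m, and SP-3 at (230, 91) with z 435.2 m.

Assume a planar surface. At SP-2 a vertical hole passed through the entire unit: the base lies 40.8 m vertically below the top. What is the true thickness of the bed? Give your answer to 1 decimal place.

Let the plane be z = a·E + b·N + c.
SP-2−SP-1: −47a + 162b = 30.4;  SP-3−SP-1: 33a − 35b = −25.7.
Solving gives a = −0.83745, b = −0.05531.
|∇z| = √(a²+b²) = 0.83927, so dip δ = arctan(0.83927) = 40.01°.
True thickness = vertical thickness × cos δ = 40.8 × cos 40.01° = 31.3 m.

31.3 m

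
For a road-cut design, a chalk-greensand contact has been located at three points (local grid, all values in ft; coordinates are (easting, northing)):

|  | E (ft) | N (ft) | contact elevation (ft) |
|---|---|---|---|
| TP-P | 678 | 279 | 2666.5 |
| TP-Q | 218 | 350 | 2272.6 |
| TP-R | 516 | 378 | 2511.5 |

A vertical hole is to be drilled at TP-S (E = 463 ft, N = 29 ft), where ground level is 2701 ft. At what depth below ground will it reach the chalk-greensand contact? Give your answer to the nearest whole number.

Two edge vectors: TP-P→TP-Q = (-460, 71, -393.9), TP-P→TP-R = (-162, 99, -155).
Normal n = (TP-P→TP-Q) × (TP-P→TP-R) = (27991.1, -7488.2, -34038).
So ∂z/∂E = −n_x/n_z = 0.82235 and ∂z/∂N = −n_y/n_z = −0.22000.
Intercept c from TP-P: 2666.5 − 557.55 + 61.38 = 2170.33.
At (463, 29): z_contact = 380.7 − 6.4 + 2170.33 = 2544.7 ft.
Depth below ground = 2701 − 2544.7 = 156 ft.

156 ft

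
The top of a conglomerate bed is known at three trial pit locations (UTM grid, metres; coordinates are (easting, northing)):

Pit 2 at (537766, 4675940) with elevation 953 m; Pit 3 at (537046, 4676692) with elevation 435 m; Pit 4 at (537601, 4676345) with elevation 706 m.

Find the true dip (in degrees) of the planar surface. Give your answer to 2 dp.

Let the plane be z = a·E + b·N + c.
Pit 3−Pit 2: −720a + 752b = −518;  Pit 4−Pit 2: −165a + 405b = −247.
Solving gives a = 0.14354, b = −0.55140.
Gradient magnitude |∇z| = √(a² + b²) = √(0.02060 + 0.30404) = 0.56977.
True dip = arctan(0.56977) = 29.67°, dipping toward NNW (azimuth ≈ 345°).

29.67°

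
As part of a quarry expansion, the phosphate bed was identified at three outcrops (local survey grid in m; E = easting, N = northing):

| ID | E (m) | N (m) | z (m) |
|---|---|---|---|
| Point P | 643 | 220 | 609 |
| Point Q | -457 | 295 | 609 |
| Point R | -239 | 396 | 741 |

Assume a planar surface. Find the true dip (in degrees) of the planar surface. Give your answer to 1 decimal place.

Two edge vectors: Point P→Point Q = (-1100, 75, 0), Point P→Point R = (-882, 176, 132).
Normal n = (Point P→Point Q) × (Point P→Point R) = (9900, 145200, -127450).
So ∂z/∂E = −n_x/n_z = 0.07768 and ∂z/∂N = −n_y/n_z = 1.13927.
Gradient magnitude |∇z| = √(a² + b²) = √(0.00603 + 1.29794) = 1.14192.
True dip = arctan(1.14192) = 48.8°, dipping toward S (azimuth ≈ 184°).

48.8°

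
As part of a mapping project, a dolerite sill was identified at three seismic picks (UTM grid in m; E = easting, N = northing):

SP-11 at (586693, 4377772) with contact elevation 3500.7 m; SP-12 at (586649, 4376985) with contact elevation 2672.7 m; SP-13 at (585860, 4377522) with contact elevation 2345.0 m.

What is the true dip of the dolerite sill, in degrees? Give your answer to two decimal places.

Let the plane be z = a·E + b·N + c.
SP-12−SP-11: −44a − 787b = −828;  SP-13−SP-11: −833a − 250b = −1155.7.
Solving gives a = 1.08993, b = 0.99116.
Gradient magnitude |∇z| = √(a² + b²) = √(1.18794 + 0.98240) = 1.47321.
True dip = arctan(1.47321) = 55.83°, dipping toward SW (azimuth ≈ 228°).

55.83°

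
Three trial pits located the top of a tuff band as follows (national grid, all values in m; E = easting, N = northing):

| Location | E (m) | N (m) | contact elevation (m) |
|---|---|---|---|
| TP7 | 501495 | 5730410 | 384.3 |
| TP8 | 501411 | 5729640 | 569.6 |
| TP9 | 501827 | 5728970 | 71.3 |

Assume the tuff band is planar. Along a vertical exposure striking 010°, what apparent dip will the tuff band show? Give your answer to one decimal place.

Two edge vectors: TP7→TP8 = (-84, -770, 185.3), TP7→TP9 = (332, -1440, -313).
Normal n = (TP7→TP8) × (TP7→TP9) = (507842, 35227.6, 376600).
So ∂z/∂E = −n_x/n_z = −1.34849 and ∂z/∂N = −n_y/n_z = −0.09354.
Unit vector along 010° is (sin 10°, cos 10°) = (0.1736, 0.9848).
Slope in that direction = a·(0.1736) + b·(0.9848) = −0.32628.
Apparent dip = arctan|0.32628| = 18.1° (true dip is 53.5°, so apparent ≤ true as expected).

18.1°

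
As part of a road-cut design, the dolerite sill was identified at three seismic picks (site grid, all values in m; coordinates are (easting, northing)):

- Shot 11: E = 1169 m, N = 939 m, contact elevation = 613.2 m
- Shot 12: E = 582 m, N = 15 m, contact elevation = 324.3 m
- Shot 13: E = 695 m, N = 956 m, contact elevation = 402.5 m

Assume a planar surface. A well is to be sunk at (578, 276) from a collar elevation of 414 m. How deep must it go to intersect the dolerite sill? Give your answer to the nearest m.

Two edge vectors: Shot 11→Shot 12 = (-587, -924, -288.9), Shot 11→Shot 13 = (-474, 17, -210.7).
Normal n = (Shot 11→Shot 12) × (Shot 11→Shot 13) = (199598.1, 13257.7, -447955).
So ∂z/∂E = −n_x/n_z = 0.44558 and ∂z/∂N = −n_y/n_z = 0.02960.
Intercept c from Shot 11: 613.2 − 520.88 − 27.79 = 64.53.
At (578, 276): z_contact = 257.5 + 8.2 + 64.53 = 330.2 m.
Depth below ground = 414 − 330.2 = 84 m.

84 m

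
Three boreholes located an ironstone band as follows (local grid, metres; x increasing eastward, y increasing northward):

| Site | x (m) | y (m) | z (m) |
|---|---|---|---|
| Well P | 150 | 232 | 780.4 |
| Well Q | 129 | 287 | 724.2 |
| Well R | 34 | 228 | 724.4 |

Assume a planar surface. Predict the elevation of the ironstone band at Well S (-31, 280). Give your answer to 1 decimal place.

648.2 m

Let the plane be z = a·x + b·y + c.
Well Q−Well P: −21a + 55b = −56.2;  Well R−Well P: −116a − 4b = −56.
Solving gives a = 0.51126, b = −0.82661.
Then c = 780.4 − a·150 − b·232 = 895.48.
At (-31, 280): z = −15.8 − 231.5 + 895.48 = 648.2 m.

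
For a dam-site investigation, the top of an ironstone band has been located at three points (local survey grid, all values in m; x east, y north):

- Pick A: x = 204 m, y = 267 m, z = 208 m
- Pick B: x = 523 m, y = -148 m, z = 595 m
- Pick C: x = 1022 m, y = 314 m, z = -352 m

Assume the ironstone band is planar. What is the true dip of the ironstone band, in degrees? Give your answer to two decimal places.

56.70°

Two edge vectors: Pick A→Pick B = (319, -415, 387), Pick A→Pick C = (818, 47, -560).
Normal n = (Pick A→Pick B) × (Pick A→Pick C) = (214211, 495206, 354463).
So ∂z/∂x = −n_x/n_z = −0.60433 and ∂z/∂y = −n_y/n_z = −1.39706.
Gradient magnitude |∇z| = √(a² + b²) = √(0.36521 + 1.95178) = 1.52216.
True dip = arctan(1.52216) = 56.70°, dipping toward NNE (azimuth ≈ 023°).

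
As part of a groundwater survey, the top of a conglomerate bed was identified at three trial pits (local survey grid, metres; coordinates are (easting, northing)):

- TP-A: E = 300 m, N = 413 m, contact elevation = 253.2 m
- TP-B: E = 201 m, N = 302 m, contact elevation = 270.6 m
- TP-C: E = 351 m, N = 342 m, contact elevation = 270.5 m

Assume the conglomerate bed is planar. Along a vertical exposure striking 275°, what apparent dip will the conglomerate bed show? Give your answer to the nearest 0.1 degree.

Let the plane be z = a·E + b·N + c.
TP-B−TP-A: −99a − 111b = 17.4;  TP-C−TP-A: 51a − 71b = 17.3.
Solving gives a = 0.05397, b = −0.20489.
Unit vector along 275° is (sin 275°, cos 275°) = (-0.9962, 0.0872).
Slope in that direction = a·(-0.9962) + b·(0.0872) = −0.07162.
Apparent dip = arctan|0.07162| = 4.1° (true dip is 12.0°, so apparent ≤ true as expected).

4.1°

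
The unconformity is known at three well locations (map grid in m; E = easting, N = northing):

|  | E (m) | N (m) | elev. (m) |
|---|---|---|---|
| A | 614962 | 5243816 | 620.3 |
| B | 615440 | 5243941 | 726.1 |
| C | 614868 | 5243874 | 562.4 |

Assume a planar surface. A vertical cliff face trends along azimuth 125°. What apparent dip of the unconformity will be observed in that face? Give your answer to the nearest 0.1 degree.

28.2°

Let the plane be z = a·E + b·N + c.
B−A: 478a + 125b = 105.8;  C−A: −94a + 58b = −57.9.
Solving gives a = 0.33880, b = −0.44918.
Unit vector along 125° is (sin 125°, cos 125°) = (0.8192, -0.5736).
Slope in that direction = a·(0.8192) + b·(-0.5736) = 0.53517.
Apparent dip = arctan|0.53517| = 28.2° (true dip is 29.4°, so apparent ≤ true as expected).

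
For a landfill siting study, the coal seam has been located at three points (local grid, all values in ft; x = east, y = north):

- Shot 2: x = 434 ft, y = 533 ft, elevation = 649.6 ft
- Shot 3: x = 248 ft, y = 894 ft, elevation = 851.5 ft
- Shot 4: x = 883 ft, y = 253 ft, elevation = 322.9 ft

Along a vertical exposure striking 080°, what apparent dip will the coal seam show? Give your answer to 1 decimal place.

Two edge vectors: Shot 2→Shot 3 = (-186, 361, 201.9), Shot 2→Shot 4 = (449, -280, -326.7).
Normal n = (Shot 2→Shot 3) × (Shot 2→Shot 4) = (-61406.7, 29886.9, -110009).
So ∂z/∂x = −n_x/n_z = −0.55820 and ∂z/∂y = −n_y/n_z = 0.27168.
Unit vector along 080° is (sin 80°, cos 80°) = (0.9848, 0.1736).
Slope in that direction = a·(0.9848) + b·(0.1736) = −0.50254.
Apparent dip = arctan|0.50254| = 26.7° (true dip is 31.8°, so apparent ≤ true as expected).

26.7°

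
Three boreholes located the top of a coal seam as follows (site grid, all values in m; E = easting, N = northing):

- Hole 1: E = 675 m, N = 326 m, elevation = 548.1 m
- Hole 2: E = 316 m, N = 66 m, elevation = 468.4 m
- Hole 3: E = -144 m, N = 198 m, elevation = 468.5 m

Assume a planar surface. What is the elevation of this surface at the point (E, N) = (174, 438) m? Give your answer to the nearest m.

541 m

Let the plane be z = a·E + b·N + c.
Hole 2−Hole 1: −359a − 260b = −79.7;  Hole 3−Hole 1: −819a − 128b = −79.6.
Solving gives a = 0.06285, b = 0.21976.
Then c = 548.1 − a·675 − b·326 = 434.04.
At (174, 438): z = 10.9 + 96.3 + 434.04 = 541.2 m.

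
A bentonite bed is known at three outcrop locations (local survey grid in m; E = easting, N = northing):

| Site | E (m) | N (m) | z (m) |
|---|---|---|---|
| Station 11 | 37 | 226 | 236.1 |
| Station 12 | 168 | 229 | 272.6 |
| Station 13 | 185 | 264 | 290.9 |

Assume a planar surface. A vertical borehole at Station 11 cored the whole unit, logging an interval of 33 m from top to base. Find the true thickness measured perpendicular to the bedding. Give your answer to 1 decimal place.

Two edge vectors: Station 11→Station 12 = (131, 3, 36.5), Station 11→Station 13 = (148, 38, 54.8).
Normal n = (Station 11→Station 12) × (Station 11→Station 13) = (-1222.6, -1776.8, 4534).
So ∂z/∂E = −n_x/n_z = 0.26965 and ∂z/∂N = −n_y/n_z = 0.39188.
|∇z| = √(a²+b²) = 0.47569, so dip δ = arctan(0.47569) = 25.44°.
True thickness = vertical thickness × cos δ = 33 × cos 25.44° = 29.8 m.

29.8 m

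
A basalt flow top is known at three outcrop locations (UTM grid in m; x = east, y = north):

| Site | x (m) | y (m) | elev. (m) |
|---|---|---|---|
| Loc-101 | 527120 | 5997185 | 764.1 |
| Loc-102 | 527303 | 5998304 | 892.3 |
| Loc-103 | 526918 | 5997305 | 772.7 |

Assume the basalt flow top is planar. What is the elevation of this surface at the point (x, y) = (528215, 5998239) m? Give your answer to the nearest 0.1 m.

Two edge vectors: Loc-101→Loc-102 = (183, 1119, 128.2), Loc-101→Loc-103 = (-202, 120, 8.6).
Normal n = (Loc-101→Loc-102) × (Loc-101→Loc-103) = (-5760.6, -27470.2, 247998).
So ∂z/∂x = −n_x/n_z = 0.023228413 and ∂z/∂y = −n_y/n_z = 0.110767829.
Intercept c from Loc-101: 764.1 − 12244.16 − 664295.16 = −675775.22.
At (528215, 5998239): z = 12269.6 + 664411.9 − 675775.22 = 906.3 m.

906.3 m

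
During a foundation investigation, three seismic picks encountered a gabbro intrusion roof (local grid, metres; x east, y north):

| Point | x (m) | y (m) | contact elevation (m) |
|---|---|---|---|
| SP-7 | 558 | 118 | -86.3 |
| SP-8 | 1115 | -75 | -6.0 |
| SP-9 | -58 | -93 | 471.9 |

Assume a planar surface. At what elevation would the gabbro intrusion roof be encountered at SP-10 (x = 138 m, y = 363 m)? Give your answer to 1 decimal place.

-298.5 m

Let the plane be z = a·x + b·y + c.
SP-8−SP-7: 557a − 193b = 80.3;  SP-9−SP-7: −616a − 211b = 558.2.
Solving gives a = −0.384025, b = −1.524363.
Then c = -86.3 − a·558 − b·118 = 307.86.
At (138, 363): z = −53.0 − 553.3 + 307.86 = -298.5 m.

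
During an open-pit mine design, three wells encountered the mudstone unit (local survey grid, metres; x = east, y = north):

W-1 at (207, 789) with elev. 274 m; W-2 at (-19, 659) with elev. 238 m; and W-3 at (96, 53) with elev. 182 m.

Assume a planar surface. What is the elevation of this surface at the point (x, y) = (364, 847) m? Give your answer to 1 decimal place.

295.4 m

Let the plane be z = a·x + b·y + c.
W-2−W-1: −226a − 130b = −36;  W-3−W-1: −111a − 736b = −92.
Solving gives a = 0.09569, b = 0.11057.
Then c = 274 − a·207 − b·789 = 166.95.
At (364, 847): z = 34.8 + 93.7 + 166.95 = 295.4 m.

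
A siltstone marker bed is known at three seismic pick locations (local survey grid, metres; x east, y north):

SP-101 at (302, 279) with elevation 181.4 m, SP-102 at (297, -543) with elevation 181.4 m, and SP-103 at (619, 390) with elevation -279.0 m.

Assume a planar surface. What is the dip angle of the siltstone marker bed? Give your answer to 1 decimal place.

55.5°

Let the plane be z = a·x + b·y + c.
SP-102−SP-101: −5a − 822b = 0;  SP-103−SP-101: 317a + 111b = −460.4.
Solving gives a = −1.45547, b = 0.00885.
Gradient magnitude |∇z| = √(a² + b²) = √(2.11838 + 0.00008) = 1.45549.
True dip = arctan(1.45549) = 55.5°, dipping toward E (azimuth ≈ 090°).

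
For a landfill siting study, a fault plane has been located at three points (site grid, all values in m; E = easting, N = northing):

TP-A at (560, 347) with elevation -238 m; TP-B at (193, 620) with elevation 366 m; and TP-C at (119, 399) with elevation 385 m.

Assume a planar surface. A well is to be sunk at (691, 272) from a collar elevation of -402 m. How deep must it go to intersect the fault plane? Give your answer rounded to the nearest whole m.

Two edge vectors: TP-A→TP-B = (-367, 273, 604), TP-A→TP-C = (-441, 52, 623).
Normal n = (TP-A→TP-B) × (TP-A→TP-C) = (138671, -37723, 101309).
So ∂z/∂E = −n_x/n_z = −1.36879 and ∂z/∂N = −n_y/n_z = 0.37236.
Intercept c from TP-A: -238 + 766.52 − 129.21 = 399.32.
At (691, 272): z_contact = −945.8 + 101.3 + 399.32 = -445.2 m.
Depth below ground = -402 − (-445.2) = 43 m.

43 m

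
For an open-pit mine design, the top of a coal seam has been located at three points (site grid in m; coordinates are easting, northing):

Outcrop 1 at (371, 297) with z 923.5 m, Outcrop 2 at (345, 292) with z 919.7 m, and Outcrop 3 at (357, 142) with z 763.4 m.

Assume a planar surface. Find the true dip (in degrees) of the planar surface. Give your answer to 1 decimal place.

Let the plane be z = a·easting + b·northing + c.
Outcrop 2−Outcrop 1: −26a − 5b = −3.8;  Outcrop 3−Outcrop 1: −14a − 155b = −160.1.
Solving gives a = −0.05341, b = 1.03773.
Gradient magnitude |∇z| = √(a² + b²) = √(0.00285 + 1.07688) = 1.03910.
True dip = arctan(1.03910) = 46.1°, dipping toward S (azimuth ≈ 177°).

46.1°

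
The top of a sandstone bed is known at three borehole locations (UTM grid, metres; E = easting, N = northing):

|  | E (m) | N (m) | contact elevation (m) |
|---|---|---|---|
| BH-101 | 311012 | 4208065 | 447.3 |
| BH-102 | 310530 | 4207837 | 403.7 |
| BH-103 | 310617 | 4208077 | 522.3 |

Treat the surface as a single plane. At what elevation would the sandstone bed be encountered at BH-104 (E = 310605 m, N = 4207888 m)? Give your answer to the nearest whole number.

419 m

Two edge vectors: BH-101→BH-102 = (-482, -228, -43.6), BH-101→BH-103 = (-395, 12, 75).
Normal n = (BH-101→BH-102) × (BH-101→BH-103) = (-16576.8, 53372, -95844).
So ∂z/∂E = −n_x/n_z = −0.17295605 and ∂z/∂N = −n_y/n_z = 0.55686324.
Intercept c from BH-101: 447.3 + 53791.41 − 2343316.69 = −2289077.99.
At (310605, 4207888): z = −53721.0 + 2343218.1 − 2289077.99 = 419.1 m.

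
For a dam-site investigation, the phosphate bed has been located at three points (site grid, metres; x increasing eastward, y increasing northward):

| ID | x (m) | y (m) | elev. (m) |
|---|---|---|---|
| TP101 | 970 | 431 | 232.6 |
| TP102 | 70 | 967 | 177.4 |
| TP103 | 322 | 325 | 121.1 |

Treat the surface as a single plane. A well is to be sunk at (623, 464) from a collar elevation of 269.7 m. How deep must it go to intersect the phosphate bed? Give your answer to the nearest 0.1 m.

83.7 m

Let the plane be z = a·x + b·y + c.
TP102−TP101: −900a + 536b = −55.2;  TP103−TP101: −648a − 106b = −111.5.
Solving gives a = 0.14821, b = 0.14587.
Then c = 232.6 − a·970 − b·431 = 25.97.
At (623, 464): z_contact = 92.33 + 67.68 + 25.97 = 185.99 m.
Depth below ground = 269.7 − 185.99 = 83.7 m.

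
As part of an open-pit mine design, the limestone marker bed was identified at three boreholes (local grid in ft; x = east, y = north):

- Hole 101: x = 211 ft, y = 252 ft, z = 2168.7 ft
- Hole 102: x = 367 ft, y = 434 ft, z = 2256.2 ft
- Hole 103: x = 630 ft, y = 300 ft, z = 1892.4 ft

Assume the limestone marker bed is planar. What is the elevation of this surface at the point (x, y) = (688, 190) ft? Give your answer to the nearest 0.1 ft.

Two edge vectors: Hole 101→Hole 102 = (156, 182, 87.5), Hole 101→Hole 103 = (419, 48, -276.3).
Normal n = (Hole 101→Hole 102) × (Hole 101→Hole 103) = (-54486.6, 79765.3, -68770).
So ∂z/∂x = −n_x/n_z = −0.79230 and ∂z/∂y = −n_y/n_z = 1.15989.
Intercept c from Hole 101: 2168.7 + 167.18 − 292.29 = 2043.58.
At (688, 190): z = −545.1 + 220.4 + 2043.58 = 1718.9 ft.

1718.9 ft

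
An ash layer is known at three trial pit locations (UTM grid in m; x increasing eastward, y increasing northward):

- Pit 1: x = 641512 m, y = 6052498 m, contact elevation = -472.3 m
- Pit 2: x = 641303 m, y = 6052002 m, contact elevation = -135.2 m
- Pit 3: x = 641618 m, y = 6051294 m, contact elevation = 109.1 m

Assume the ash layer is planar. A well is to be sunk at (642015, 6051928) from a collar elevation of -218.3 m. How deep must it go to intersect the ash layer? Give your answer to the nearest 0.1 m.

Let the plane be z = a·x + b·y + c.
Pit 2−Pit 1: −209a − 496b = 337.1;  Pit 3−Pit 1: 106a − 1204b = 581.4.
Solving gives a = −0.386224081, b = −0.516893482.
Then c = -472.3 − a·641512 − b·6052498 = 3375791.85.
At (642015, 6051928): z_contact = −247961.65 − 3128202.14 + 3375791.85 = -371.94 m.
Depth below ground = -218.3 − (-371.94) = 153.6 m.

153.6 m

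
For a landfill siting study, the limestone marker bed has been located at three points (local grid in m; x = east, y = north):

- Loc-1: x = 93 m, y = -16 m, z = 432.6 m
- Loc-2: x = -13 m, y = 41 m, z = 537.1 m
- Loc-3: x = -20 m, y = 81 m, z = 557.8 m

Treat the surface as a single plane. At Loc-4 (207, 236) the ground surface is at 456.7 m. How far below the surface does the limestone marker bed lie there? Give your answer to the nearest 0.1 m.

17.2 m

Let the plane be z = a·x + b·y + c.
Loc-2−Loc-1: −106a + 57b = 104.5;  Loc-3−Loc-1: −113a + 97b = 125.2.
Solving gives a = −0.78107, b = 0.38081.
Then c = 432.6 − a·93 − b·-16 = 511.33.
At (207, 236): z_contact = −161.68 + 89.87 + 511.33 = 439.52 m.
Depth below ground = 456.7 − 439.52 = 17.2 m.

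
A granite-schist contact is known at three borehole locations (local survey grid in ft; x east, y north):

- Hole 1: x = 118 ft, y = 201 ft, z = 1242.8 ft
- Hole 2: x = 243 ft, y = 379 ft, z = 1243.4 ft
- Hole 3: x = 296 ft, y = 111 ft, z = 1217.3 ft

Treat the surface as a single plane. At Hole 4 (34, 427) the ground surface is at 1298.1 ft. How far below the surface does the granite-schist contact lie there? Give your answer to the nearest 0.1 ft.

29.2 ft

Two edge vectors: Hole 1→Hole 2 = (125, 178, 0.6), Hole 1→Hole 3 = (178, -90, -25.5).
Normal n = (Hole 1→Hole 2) × (Hole 1→Hole 3) = (-4485, 3294.3, -42934).
So ∂z/∂x = −n_x/n_z = −0.10446 and ∂z/∂y = −n_y/n_z = 0.07673.
Intercept c from Hole 1: 1242.8 + 12.33 − 15.42 = 1239.70.
At (34, 427): z_contact = −3.55 + 32.76 + 1239.70 = 1268.92 ft.
Depth below ground = 1298.1 − 1268.92 = 29.2 ft.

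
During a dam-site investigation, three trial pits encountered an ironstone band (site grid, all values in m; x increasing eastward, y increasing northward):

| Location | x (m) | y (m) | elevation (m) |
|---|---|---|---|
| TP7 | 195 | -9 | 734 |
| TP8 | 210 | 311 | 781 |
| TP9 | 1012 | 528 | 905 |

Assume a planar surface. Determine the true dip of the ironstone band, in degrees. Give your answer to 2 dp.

Two edge vectors: TP7→TP8 = (15, 320, 47), TP7→TP9 = (817, 537, 171).
Normal n = (TP7→TP8) × (TP7→TP9) = (29481, 35834, -253385).
So ∂z/∂x = −n_x/n_z = 0.11635 and ∂z/∂y = −n_y/n_z = 0.14142.
Gradient magnitude |∇z| = √(a² + b²) = √(0.01354 + 0.02000) = 0.18313.
True dip = arctan(0.18313) = 10.38°, dipping toward SW (azimuth ≈ 219°).

10.38°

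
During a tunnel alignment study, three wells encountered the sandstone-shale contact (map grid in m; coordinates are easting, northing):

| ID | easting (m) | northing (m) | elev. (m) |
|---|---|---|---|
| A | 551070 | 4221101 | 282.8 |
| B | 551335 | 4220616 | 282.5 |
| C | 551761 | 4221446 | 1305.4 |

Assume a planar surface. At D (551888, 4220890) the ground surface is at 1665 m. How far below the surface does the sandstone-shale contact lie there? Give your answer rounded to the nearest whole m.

Let the plane be z = a·easting + b·northing + c.
B−A: 265a − 485b = −0.3;  C−A: 691a + 345b = 1022.6.
Solving gives a = 1.16245663, b = 0.63577527.
Then c = 282.8 − a·551070 − b·4221101 = −3323983.81.
At (551888, 4220890): z_contact = 641545.9 + 2683537.5 − 3323983.81 = 1099.5 m.
Depth below ground = 1665 − 1099.5 = 565 m.

565 m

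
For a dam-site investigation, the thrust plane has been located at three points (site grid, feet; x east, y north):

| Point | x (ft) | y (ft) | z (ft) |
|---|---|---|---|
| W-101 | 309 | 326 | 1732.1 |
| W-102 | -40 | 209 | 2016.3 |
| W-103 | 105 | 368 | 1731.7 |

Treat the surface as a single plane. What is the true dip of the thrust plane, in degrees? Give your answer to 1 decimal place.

57.0°

Two edge vectors: W-101→W-102 = (-349, -117, 284.2), W-101→W-103 = (-204, 42, -0.4).
Normal n = (W-101→W-102) × (W-101→W-103) = (-11889.6, -58116.4, -38526).
So ∂z/∂x = −n_x/n_z = −0.30861 and ∂z/∂y = −n_y/n_z = −1.50850.
Gradient magnitude |∇z| = √(a² + b²) = √(0.09524 + 2.27557) = 1.53974.
True dip = arctan(1.53974) = 57.0°, dipping toward NNE (azimuth ≈ 012°).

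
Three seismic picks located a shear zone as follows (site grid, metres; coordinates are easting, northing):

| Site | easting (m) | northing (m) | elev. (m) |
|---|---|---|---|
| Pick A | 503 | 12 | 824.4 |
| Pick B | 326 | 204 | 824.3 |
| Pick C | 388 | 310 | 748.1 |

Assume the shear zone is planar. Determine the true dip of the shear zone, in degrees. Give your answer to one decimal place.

33.0°

Let the plane be z = a·easting + b·northing + c.
Pick B−Pick A: −177a + 192b = −0.1;  Pick C−Pick A: −115a + 298b = −76.3.
Solving gives a = −0.47674, b = −0.44002.
Gradient magnitude |∇z| = √(a² + b²) = √(0.22728 + 0.19362) = 0.64877.
True dip = arctan(0.64877) = 33.0°, dipping toward NE (azimuth ≈ 047°).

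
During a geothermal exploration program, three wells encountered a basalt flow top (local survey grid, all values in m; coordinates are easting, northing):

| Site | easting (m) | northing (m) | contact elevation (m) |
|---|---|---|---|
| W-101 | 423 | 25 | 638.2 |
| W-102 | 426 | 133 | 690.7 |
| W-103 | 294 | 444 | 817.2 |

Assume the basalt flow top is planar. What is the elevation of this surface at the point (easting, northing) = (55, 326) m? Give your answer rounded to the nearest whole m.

Two edge vectors: W-101→W-102 = (3, 108, 52.5), W-101→W-103 = (-129, 419, 179).
Normal n = (W-101→W-102) × (W-101→W-103) = (-2665.5, -7309.5, 15189).
So ∂z/∂easting = −n_x/n_z = 0.17549 and ∂z/∂northing = −n_y/n_z = 0.48124.
Intercept c from W-101: 638.2 − 74.23 − 12.03 = 551.94.
At (55, 326): z = 9.7 + 156.9 + 551.94 = 718.5 m.

718 m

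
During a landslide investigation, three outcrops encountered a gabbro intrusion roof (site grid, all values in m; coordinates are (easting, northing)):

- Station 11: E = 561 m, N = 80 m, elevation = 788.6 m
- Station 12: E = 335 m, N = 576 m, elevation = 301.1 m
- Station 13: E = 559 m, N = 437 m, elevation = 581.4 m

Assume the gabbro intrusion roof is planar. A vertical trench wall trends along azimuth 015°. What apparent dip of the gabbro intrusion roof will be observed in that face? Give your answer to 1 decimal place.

Let the plane be z = a·E + b·N + c.
Station 12−Station 11: −226a + 496b = −487.5;  Station 13−Station 11: −2a + 357b = −207.2.
Solving gives a = 0.89429, b = −0.57538.
Unit vector along 015° is (sin 15°, cos 15°) = (0.2588, 0.9659).
Slope in that direction = a·(0.2588) + b·(0.9659) = −0.32432.
Apparent dip = arctan|0.32432| = 18.0° (true dip is 46.8°, so apparent ≤ true as expected).

18.0°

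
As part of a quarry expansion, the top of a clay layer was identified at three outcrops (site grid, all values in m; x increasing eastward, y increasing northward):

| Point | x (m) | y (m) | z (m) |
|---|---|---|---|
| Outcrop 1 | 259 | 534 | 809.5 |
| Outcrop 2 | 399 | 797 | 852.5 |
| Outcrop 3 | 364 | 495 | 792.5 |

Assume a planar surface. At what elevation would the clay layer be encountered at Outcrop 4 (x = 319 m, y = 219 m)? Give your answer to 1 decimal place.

Two edge vectors: Outcrop 1→Outcrop 2 = (140, 263, 43), Outcrop 1→Outcrop 3 = (105, -39, -17).
Normal n = (Outcrop 1→Outcrop 2) × (Outcrop 1→Outcrop 3) = (-2794, 6895, -33075).
So ∂z/∂x = −n_x/n_z = −0.08447 and ∂z/∂y = −n_y/n_z = 0.20847.
Intercept c from Outcrop 1: 809.5 + 21.88 − 111.32 = 720.06.
At (319, 219): z = −26.9 + 45.7 + 720.06 = 738.8 m.

738.8 m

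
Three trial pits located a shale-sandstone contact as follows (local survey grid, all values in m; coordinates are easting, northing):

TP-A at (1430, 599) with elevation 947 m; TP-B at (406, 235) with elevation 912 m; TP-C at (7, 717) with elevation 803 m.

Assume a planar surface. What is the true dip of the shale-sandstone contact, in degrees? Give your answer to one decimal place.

10.0°

Two edge vectors: TP-A→TP-B = (-1024, -364, -35), TP-A→TP-C = (-1423, 118, -144).
Normal n = (TP-A→TP-B) × (TP-A→TP-C) = (56546, -97651, -638804).
So ∂z/∂easting = −n_x/n_z = 0.08852 and ∂z/∂northing = −n_y/n_z = −0.15287.
Gradient magnitude |∇z| = √(a² + b²) = √(0.00784 + 0.02337) = 0.17664.
True dip = arctan(0.17664) = 10.0°, dipping toward NNW (azimuth ≈ 330°).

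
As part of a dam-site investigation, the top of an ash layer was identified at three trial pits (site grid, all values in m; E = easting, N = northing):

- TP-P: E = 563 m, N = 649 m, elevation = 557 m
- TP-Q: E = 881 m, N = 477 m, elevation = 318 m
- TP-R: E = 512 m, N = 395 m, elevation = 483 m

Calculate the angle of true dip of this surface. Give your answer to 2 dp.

33.74°

Two edge vectors: TP-P→TP-Q = (318, -172, -239), TP-P→TP-R = (-51, -254, -74).
Normal n = (TP-P→TP-Q) × (TP-P→TP-R) = (-47978, 35721, -89544).
So ∂z/∂E = −n_x/n_z = −0.53580 and ∂z/∂N = −n_y/n_z = 0.39892.
Gradient magnitude |∇z| = √(a² + b²) = √(0.28709 + 0.15914) = 0.66800.
True dip = arctan(0.66800) = 33.74°, dipping toward SE (azimuth ≈ 127°).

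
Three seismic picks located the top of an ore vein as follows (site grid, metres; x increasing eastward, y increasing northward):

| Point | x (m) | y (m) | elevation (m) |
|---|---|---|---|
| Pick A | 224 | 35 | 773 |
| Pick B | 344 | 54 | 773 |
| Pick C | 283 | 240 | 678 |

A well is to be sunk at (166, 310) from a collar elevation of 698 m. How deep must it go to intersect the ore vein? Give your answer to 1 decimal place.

63.0 m

Two edge vectors: Pick A→Pick B = (120, 19, 0), Pick A→Pick C = (59, 205, -95).
Normal n = (Pick A→Pick B) × (Pick A→Pick C) = (-1805, 11400, 23479).
So ∂z/∂x = −n_x/n_z = 0.07688 and ∂z/∂y = −n_y/n_z = −0.48554.
Intercept c from Pick A: 773 − 17.22 + 16.99 = 772.77.
At (166, 310): z_contact = 12.76 − 150.52 + 772.77 = 635.02 m.
Depth below ground = 698 − 635.02 = 63.0 m.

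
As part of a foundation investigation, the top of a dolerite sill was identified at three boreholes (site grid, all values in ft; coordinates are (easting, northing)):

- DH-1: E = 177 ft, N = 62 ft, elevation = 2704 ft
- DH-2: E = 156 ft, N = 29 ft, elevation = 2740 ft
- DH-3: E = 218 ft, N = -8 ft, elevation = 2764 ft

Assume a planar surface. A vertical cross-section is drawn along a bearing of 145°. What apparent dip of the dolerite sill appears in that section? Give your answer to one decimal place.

34.4°

Let the plane be z = a·E + b·N + c.
DH-2−DH-1: −21a − 33b = 36;  DH-3−DH-1: 41a − 70b = 60.
Solving gives a = −0.19129, b = −0.96918.
Unit vector along 145° is (sin 145°, cos 145°) = (0.5736, -0.8192).
Slope in that direction = a·(0.5736) + b·(-0.8192) = 0.68419.
Apparent dip = arctan|0.68419| = 34.4° (true dip is 44.7°, so apparent ≤ true as expected).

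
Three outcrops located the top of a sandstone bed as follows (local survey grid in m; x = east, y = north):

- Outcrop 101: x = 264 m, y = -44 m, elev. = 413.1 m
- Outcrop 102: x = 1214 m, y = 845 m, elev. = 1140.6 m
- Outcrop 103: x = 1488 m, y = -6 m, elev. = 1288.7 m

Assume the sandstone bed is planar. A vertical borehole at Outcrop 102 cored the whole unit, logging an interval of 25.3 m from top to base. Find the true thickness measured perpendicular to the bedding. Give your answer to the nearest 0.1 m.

20.6 m

Two edge vectors: Outcrop 101→Outcrop 102 = (950, 889, 727.5), Outcrop 101→Outcrop 103 = (1224, 38, 875.6).
Normal n = (Outcrop 101→Outcrop 102) × (Outcrop 101→Outcrop 103) = (750763.4, 58640, -1052036).
So ∂z/∂x = −n_x/n_z = 0.71363 and ∂z/∂y = −n_y/n_z = 0.05574.
|∇z| = √(a²+b²) = 0.71580, so dip δ = arctan(0.71580) = 35.60°.
True thickness = vertical thickness × cos δ = 25.3 × cos 35.60° = 20.6 m.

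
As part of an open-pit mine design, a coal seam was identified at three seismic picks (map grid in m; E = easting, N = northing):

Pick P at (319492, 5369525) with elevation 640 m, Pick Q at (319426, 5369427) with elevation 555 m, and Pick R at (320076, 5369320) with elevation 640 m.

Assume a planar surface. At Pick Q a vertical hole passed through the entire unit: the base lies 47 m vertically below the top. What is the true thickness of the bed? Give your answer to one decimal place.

37.7 m

Let the plane be z = a·E + b·N + c.
Pick Q−Pick P: −66a − 98b = −85;  Pick R−Pick P: 584a − 205b = 0.
Solving gives a = 0.24625, b = 0.70151.
|∇z| = √(a²+b²) = 0.74347, so dip δ = arctan(0.74347) = 36.63°.
True thickness = vertical thickness × cos δ = 47 × cos 36.63° = 37.7 m.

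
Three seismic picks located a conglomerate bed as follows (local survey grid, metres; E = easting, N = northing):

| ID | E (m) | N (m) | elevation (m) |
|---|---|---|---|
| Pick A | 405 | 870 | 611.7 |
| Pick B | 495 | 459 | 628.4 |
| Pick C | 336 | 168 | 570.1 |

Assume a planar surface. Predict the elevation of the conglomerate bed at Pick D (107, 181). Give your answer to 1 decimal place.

Two edge vectors: Pick A→Pick B = (90, -411, 16.7), Pick A→Pick C = (-69, -702, -41.6).
Normal n = (Pick A→Pick B) × (Pick A→Pick C) = (28821, 2591.7, -91539).
So ∂z/∂E = −n_x/n_z = 0.31485 and ∂z/∂N = −n_y/n_z = 0.02831.
Intercept c from Pick A: 611.7 − 127.51 − 24.63 = 459.55.
At (107, 181): z = 33.7 + 5.1 + 459.55 = 498.4 m.

498.4 m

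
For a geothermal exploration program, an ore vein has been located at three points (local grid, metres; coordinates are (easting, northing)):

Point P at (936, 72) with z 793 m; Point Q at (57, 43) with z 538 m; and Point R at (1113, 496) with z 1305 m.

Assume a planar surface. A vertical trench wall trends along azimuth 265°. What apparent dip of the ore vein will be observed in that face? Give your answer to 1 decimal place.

Two edge vectors: Point P→Point Q = (-879, -29, -255), Point P→Point R = (177, 424, 512).
Normal n = (Point P→Point Q) × (Point P→Point R) = (93272, 404913, -367563).
So ∂z/∂E = −n_x/n_z = 0.25376 and ∂z/∂N = −n_y/n_z = 1.10162.
Unit vector along 265° is (sin 265°, cos 265°) = (-0.9962, -0.0872).
Slope in that direction = a·(-0.9962) + b·(-0.0872) = −0.34880.
Apparent dip = arctan|0.34880| = 19.2° (true dip is 48.5°, so apparent ≤ true as expected).

19.2°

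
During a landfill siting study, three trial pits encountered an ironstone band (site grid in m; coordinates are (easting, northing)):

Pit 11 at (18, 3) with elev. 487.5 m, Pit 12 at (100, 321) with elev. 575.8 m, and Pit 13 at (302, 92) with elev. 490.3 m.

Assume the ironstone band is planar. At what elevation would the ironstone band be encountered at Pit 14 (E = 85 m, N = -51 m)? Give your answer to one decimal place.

465.7 m

Let the plane be z = a·E + b·N + c.
Pit 12−Pit 11: 82a + 318b = 88.3;  Pit 13−Pit 11: 284a + 89b = 2.8.
Solving gives a = −0.08394, b = 0.29932.
Then c = 487.5 − a·18 − b·3 = 488.11.
At (85, -51): z = −7.1 − 15.3 + 488.11 = 465.7 m.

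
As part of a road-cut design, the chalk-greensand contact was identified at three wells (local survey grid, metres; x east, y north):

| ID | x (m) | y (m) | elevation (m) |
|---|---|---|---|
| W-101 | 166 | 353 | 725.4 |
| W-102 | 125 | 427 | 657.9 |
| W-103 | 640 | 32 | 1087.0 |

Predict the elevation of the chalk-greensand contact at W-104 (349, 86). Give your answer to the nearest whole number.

977 m

Two edge vectors: W-101→W-102 = (-41, 74, -67.5), W-101→W-103 = (474, -321, 361.6).
Normal n = (W-101→W-102) × (W-101→W-103) = (5090.9, -17169.4, -21915).
So ∂z/∂x = −n_x/n_z = 0.23230 and ∂z/∂y = −n_y/n_z = −0.78345.
Intercept c from W-101: 725.4 − 38.56 + 276.56 = 963.40.
At (349, 86): z = 81.1 − 67.4 + 963.40 = 977.1 m.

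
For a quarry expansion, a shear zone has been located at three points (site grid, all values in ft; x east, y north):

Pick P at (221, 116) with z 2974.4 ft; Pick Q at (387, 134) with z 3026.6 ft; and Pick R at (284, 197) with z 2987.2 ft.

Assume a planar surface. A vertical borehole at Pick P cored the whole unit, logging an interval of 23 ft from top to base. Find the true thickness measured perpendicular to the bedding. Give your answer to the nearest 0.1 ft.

Two edge vectors: Pick P→Pick Q = (166, 18, 52.2), Pick P→Pick R = (63, 81, 12.8).
Normal n = (Pick P→Pick Q) × (Pick P→Pick R) = (-3997.8, 1163.8, 12312).
So ∂z/∂x = −n_x/n_z = 0.32471 and ∂z/∂y = −n_y/n_z = −0.09453.
|∇z| = √(a²+b²) = 0.33819, so dip δ = arctan(0.33819) = 18.68°.
True thickness = vertical thickness × cos δ = 23 × cos 18.68° = 21.8 ft.

21.8 ft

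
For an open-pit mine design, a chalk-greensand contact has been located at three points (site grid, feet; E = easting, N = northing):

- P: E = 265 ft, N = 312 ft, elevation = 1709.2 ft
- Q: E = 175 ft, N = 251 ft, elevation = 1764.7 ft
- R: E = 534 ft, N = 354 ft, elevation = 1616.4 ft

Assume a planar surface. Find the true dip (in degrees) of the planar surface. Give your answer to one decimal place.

Let the plane be z = a·E + b·N + c.
Q−P: −90a − 61b = 55.5;  R−P: 269a + 42b = −92.8.
Solving gives a = −0.26366, b = −0.52083.
Gradient magnitude |∇z| = √(a² + b²) = √(0.06952 + 0.27126) = 0.58376.
True dip = arctan(0.58376) = 30.3°, dipping toward NNE (azimuth ≈ 027°).

30.3°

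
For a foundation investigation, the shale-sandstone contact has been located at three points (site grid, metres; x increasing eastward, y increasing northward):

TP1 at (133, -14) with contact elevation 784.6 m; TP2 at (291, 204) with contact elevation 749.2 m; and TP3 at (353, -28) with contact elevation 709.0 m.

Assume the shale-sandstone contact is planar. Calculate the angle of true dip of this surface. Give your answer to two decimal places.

Let the plane be z = a·x + b·y + c.
TP2−TP1: 158a + 218b = −35.4;  TP3−TP1: 220a − 14b = −75.6.
Solving gives a = −0.33836, b = 0.08285.
Gradient magnitude |∇z| = √(a² + b²) = √(0.11449 + 0.00686) = 0.34836.
True dip = arctan(0.34836) = 19.21°, dipping toward ESE (azimuth ≈ 104°).

19.21°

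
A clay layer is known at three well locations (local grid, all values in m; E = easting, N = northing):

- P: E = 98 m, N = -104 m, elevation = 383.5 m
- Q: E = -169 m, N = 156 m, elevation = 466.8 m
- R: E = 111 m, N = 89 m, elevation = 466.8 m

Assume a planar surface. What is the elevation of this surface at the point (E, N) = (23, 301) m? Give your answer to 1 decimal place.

547.9 m

Let the plane be z = a·E + b·N + c.
Q−P: −267a + 260b = 83.3;  R−P: 13a + 193b = 83.3.
Solving gives a = 0.10164, b = 0.42476.
Then c = 383.5 − a·98 − b·-104 = 417.71.
At (23, 301): z = 2.3 + 127.9 + 417.71 = 547.9 m.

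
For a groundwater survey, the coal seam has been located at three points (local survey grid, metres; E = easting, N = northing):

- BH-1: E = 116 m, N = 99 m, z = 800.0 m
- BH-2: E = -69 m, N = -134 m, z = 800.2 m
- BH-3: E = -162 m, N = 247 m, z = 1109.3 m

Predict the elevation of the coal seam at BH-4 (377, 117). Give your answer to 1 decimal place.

607.0 m

Two edge vectors: BH-1→BH-2 = (-185, -233, 0.2), BH-1→BH-3 = (-278, 148, 309.3).
Normal n = (BH-1→BH-2) × (BH-1→BH-3) = (-72096.5, 57164.9, -92154).
So ∂z/∂E = −n_x/n_z = −0.78235 and ∂z/∂N = −n_y/n_z = 0.62032.
Intercept c from BH-1: 800 + 90.75 − 61.41 = 829.34.
At (377, 117): z = −294.9 + 72.6 + 829.34 = 607.0 m.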